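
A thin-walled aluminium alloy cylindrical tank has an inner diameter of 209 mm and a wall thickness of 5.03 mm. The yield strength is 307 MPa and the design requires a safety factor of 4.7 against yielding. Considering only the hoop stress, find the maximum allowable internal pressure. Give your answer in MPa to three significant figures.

σ_allow = 307/4.7 = 65.32 MPa.
σ_h = pD/(2t) → p_allow = 2σ_allow t/D = 2×65.32×5.03/209 = 3.144 MPa.

p_allow = 3.14 MPa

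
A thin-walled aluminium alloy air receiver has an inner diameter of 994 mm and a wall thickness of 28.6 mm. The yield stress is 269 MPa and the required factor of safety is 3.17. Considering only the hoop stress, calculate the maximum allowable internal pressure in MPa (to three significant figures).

σ_allow = 269/3.17 = 84.86 MPa.
σ_h = pD/(2t) → p_allow = 2σ_allow t/D = 2×84.86×28.6/994 = 4.883 MPa.

p_allow = 4.88 MPa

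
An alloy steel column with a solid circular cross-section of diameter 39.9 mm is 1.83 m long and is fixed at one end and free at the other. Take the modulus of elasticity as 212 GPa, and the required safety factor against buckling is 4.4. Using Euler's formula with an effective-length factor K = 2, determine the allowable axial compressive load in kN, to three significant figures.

P_allow = 4.42 kN

I = πd⁴/64 = π×39.9⁴/64 = 124400 mm⁴.
Effective length L_e = KL = 2×1.83 m = 3660 mm.
Euler critical load P_cr = π²EI/L_e² = π²×212000×124400/3660² = 19430 N.
P_allow = P_cr/n = 19430/4.4 = 4417 N.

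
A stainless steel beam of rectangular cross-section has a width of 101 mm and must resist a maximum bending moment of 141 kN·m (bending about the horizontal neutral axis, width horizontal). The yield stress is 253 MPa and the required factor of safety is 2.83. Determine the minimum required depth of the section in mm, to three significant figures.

σ_allow = 253/2.83 = 89.40 MPa.
For a rectangular section σ = 6M/(bh²), so h² = 6M/(b σ_allow) = 6×1.4100×10^8/(101×89.40) = 93690 mm².
h = 306.1 mm.

h = 306 mm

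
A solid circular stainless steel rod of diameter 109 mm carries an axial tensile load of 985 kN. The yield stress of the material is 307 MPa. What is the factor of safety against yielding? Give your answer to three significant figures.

A = πd²/4 = 9331 mm².
σ = F/A = 985000/9331 = 105.6 MPa.
n = 307/105.6 = 2.908.

n = 2.91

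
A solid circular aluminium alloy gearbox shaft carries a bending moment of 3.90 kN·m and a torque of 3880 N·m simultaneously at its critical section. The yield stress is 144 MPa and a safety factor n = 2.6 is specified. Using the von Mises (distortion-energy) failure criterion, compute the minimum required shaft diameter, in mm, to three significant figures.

d = 98.2 mm

σ_allow = σ_y/n = 144/2.6 = 55.38 MPa.
For a solid shaft σ_b = 32M/(πd³) and τ = 16T/(πd³), so the von Mises stress is σ' = (16/πd³)·√(4M²+3T²).
√(4M²+3T²) = √(4×(3.900×10^6)² + 3×(3.880×10^6)²) = 1.030×10^7 N·mm.
d³ = 16×1.030×10^7/(π×55.38) = 946800 mm³.
d = 98.19 mm.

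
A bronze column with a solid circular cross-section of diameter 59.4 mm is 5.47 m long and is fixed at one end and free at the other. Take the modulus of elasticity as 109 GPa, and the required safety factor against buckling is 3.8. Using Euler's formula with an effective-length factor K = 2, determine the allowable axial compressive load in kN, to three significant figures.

I = πd⁴/64 = π×59.4⁴/64 = 611100 mm⁴.
Effective length L_e = KL = 2×5.47 m = 10940 mm.
Euler critical load P_cr = π²EI/L_e² = π²×109000×611100/10940² = 5493 N.
P_allow = P_cr/n = 5493/3.8 = 1446 N.

P_allow = 1.45 kN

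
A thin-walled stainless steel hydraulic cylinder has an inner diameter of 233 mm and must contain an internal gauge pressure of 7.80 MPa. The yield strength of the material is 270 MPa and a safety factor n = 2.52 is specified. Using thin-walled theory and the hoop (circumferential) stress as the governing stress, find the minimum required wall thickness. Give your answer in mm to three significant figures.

σ_allow = 270/2.52 = 107.1 MPa.
Hoop stress σ_h = pD/(2t), so t = pD/(2σ_allow) = 7.80×233/(2×107.1) = 8.481 mm.

t = 8.48 mm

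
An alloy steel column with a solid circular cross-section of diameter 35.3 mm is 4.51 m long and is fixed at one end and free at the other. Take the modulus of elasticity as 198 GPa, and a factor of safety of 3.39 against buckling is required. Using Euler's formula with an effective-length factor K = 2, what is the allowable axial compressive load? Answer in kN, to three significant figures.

I = πd⁴/64 = π×35.3⁴/64 = 76220 mm⁴.
Effective length L_e = KL = 2×4.51 m = 9020 mm.
Euler critical load P_cr = π²EI/L_e² = π²×198000×76220/9020² = 1831 N.
P_allow = P_cr/n = 1831/3.39 = 540.0 N.

P_allow = 0.540 kN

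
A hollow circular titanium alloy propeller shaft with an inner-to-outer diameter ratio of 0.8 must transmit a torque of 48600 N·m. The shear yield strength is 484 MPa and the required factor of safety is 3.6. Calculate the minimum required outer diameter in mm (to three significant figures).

d_o = 146 mm

τ_allow = 484/3.6 = 134.4 MPa.
For a hollow shaft τ = 16T/[πd_o³(1−k⁴)] with k = 0.8, so 1−k⁴ = 0.5904.
d_o³ = 16T/[π τ_allow (1−k⁴)] = 16×4.8600×10^7/(π×134.4×0.5904) = 3.118×10^6 mm³.
d_o = 146.1 mm.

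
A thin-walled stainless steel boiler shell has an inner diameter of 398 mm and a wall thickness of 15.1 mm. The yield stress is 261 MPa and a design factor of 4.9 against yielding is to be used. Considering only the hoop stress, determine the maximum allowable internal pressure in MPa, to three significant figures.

p_allow = 4.04 MPa

σ_allow = 261/4.9 = 53.27 MPa.
σ_h = pD/(2t) → p_allow = 2σ_allow t/D = 2×53.27×15.1/398 = 4.042 MPa.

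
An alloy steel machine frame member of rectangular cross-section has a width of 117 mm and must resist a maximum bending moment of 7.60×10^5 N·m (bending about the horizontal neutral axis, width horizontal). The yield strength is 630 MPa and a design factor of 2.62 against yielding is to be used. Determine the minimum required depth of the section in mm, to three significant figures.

h = 403 mm

σ_allow = 630/2.62 = 240.5 MPa.
For a rectangular section σ = 6M/(bh²), so h² = 6M/(b σ_allow) = 6×7.6000×10^8/(117×240.5) = 162100 mm².
h = 402.6 mm.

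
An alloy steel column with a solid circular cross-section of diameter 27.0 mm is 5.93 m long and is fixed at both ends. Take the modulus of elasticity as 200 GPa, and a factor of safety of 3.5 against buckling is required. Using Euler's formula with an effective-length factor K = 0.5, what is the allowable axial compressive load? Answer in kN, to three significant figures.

I = πd⁴/64 = π×27.0⁴/64 = 26090 mm⁴.
Effective length L_e = KL = 0.5×5.93 m = 2965 mm.
Euler critical load P_cr = π²EI/L_e² = π²×200000×26090/2965² = 5857 N.
P_allow = P_cr/n = 5857/3.5 = 1674 N.

P_allow = 1.67 kN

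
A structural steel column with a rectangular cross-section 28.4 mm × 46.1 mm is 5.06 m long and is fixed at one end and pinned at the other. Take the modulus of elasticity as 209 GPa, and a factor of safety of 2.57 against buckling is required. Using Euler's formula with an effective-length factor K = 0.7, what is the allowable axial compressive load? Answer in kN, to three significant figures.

P_allow = 5.63 kN

Buckling occurs about the weak axis: I_min = h·b³/12 = 46.1×28.4³/12 = 88000 mm⁴ (b = 28.4 mm is the smaller dimension).
Effective length L_e = KL = 0.7×5.06 m = 3542 mm.
Euler critical load P_cr = π²EI/L_e² = π²×209000×88000/3542² = 14470 N.
P_allow = P_cr/n = 14470/2.57 = 5630 N.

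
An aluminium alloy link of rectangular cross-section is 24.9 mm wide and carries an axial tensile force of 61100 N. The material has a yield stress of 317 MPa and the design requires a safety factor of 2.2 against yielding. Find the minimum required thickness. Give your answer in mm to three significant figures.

t = 17.0 mm

σ_allow = 317/2.2 = 144.1 MPa.
Required area A = F/σ_allow = 61100/144.1 = 424.0 mm².
t = A/w = 424.0/24.9 = 17.03 mm.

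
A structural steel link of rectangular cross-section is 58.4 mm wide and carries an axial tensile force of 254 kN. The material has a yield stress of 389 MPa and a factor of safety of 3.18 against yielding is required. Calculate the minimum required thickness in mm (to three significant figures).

σ_allow = 389/3.18 = 122.3 MPa.
Required area A = F/σ_allow = 254000/122.3 = 2076 mm².
t = A/w = 2076/58.4 = 35.55 mm.

t = 35.6 mm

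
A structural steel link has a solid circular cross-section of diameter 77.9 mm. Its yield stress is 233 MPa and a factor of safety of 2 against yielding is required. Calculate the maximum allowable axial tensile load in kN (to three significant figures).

F_allow = 555 kN

σ_allow = 233/2 = 116.5 MPa.
A = πd²/4 = π×77.9²/4 = 4766 mm².
F_allow = σ_allow × A = 116.5×4766 = 555300 N.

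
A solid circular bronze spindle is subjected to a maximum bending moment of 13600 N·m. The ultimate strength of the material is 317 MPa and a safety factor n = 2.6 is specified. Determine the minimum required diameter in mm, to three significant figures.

σ_allow = 317/2.6 = 121.9 MPa.
For a solid circular section σ = 32M/(πd³), so d³ = 32M/(π σ_allow) = 32×1.3600×10^7/(π×121.9) = 1.136×10^6 mm³.
d = 104.3 mm.

d = 104 mm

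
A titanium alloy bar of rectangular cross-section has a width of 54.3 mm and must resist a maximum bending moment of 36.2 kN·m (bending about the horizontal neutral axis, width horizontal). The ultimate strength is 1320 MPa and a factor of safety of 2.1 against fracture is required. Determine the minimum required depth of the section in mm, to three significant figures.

h = 79.8 mm

σ_allow = 1320/2.1 = 628.6 MPa.
For a rectangular section σ = 6M/(bh²), so h² = 6M/(b σ_allow) = 6×3.6200×10^7/(54.3×628.6) = 6364 mm².
h = 79.77 mm.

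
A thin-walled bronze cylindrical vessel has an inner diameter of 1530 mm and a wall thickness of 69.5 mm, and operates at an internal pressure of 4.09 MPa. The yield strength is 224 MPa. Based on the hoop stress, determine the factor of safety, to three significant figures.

n = 4.98

σ_h = pD/(2t) = 4.09×1530/(2×69.5) = 45.02 MPa.
n = 224/45.02 = 4.976.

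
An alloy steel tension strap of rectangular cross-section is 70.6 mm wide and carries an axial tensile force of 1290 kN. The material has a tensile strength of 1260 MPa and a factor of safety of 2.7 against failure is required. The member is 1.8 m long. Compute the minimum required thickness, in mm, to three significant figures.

t = 39.2 mm

σ_allow = 1260/2.7 = 466.7 MPa.
Required area A = F/σ_allow = 1290000/466.7 = 2764 mm².
t = A/w = 2764/70.6 = 39.15 mm.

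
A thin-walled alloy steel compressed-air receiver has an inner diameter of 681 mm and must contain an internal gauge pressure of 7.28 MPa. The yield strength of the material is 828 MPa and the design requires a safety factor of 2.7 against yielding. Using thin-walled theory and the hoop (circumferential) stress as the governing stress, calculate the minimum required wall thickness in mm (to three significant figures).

σ_allow = 828/2.7 = 306.7 MPa.
Hoop stress σ_h = pD/(2t), so t = pD/(2σ_allow) = 7.28×681/(2×306.7) = 8.083 mm.

t = 8.08 mm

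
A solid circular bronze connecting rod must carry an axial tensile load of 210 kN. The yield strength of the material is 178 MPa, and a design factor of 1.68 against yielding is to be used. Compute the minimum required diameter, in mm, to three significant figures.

Allowable stress σ_allow = 178/1.68 = 106.0 MPa.
Required area A = F/σ_allow = 210000/106.0 = 1982 mm².
A = πd²/4 → d = √(4A/π) = 50.24 mm.

d = 50.2 mm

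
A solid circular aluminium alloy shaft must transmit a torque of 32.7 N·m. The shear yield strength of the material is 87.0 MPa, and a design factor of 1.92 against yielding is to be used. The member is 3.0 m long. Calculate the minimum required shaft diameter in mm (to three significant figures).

Allowable shear stress τ_allow = 87.0/1.92 = 45.31 MPa.
For a solid shaft τ = 16T/(πd³), so d³ = 16T/(π τ_allow) = 16×32700/(π×45.31) = 3675 mm³.
d = (3675)^(1/3) = 15.43 mm.

d = 15.4 mm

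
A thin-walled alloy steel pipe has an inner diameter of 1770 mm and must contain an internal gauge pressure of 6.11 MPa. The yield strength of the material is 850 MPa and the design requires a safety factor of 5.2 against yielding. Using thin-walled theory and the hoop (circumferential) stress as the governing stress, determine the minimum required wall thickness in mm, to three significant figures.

t = 33.1 mm

σ_allow = 850/5.2 = 163.5 MPa.
Hoop stress σ_h = pD/(2t), so t = pD/(2σ_allow) = 6.11×1770/(2×163.5) = 33.08 mm.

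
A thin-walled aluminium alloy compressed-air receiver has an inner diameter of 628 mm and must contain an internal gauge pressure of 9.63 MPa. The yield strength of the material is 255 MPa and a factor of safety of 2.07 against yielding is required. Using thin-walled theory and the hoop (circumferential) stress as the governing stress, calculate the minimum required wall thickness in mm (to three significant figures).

t = 24.5 mm

σ_allow = 255/2.07 = 123.2 MPa.
Hoop stress σ_h = pD/(2t), so t = pD/(2σ_allow) = 9.63×628/(2×123.2) = 24.55 mm.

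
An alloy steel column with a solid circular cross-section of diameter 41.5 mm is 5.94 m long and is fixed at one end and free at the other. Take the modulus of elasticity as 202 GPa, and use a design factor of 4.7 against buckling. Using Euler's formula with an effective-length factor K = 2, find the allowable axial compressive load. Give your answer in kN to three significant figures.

I = πd⁴/64 = π×41.5⁴/64 = 145600 mm⁴.
Effective length L_e = KL = 2×5.94 m = 11880 mm.
Euler critical load P_cr = π²EI/L_e² = π²×202000×145600/11880² = 2057 N.
P_allow = P_cr/n = 2057/4.7 = 437.6 N.

P_allow = 0.438 kN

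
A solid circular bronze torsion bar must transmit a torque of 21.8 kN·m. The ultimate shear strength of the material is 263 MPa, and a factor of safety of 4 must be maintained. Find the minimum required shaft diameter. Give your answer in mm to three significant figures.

Allowable shear stress τ_allow = 263/4 = 65.75 MPa.
For a solid shaft τ = 16T/(πd³), so d³ = 16T/(π τ_allow) = 16×2.1800×10^7/(π×65.75) = 1.689×10^6 mm³.
d = (1.689×10^6)^(1/3) = 119.1 mm.

d = 119 mm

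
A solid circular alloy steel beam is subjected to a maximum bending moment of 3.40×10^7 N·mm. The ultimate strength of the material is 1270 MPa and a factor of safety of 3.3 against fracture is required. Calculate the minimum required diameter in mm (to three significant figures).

σ_allow = 1270/3.3 = 384.8 MPa.
For a solid circular section σ = 32M/(πd³), so d³ = 32M/(π σ_allow) = 32×3.4000×10^7/(π×384.8) = 899900 mm³.
d = 96.54 mm.

d = 96.5 mm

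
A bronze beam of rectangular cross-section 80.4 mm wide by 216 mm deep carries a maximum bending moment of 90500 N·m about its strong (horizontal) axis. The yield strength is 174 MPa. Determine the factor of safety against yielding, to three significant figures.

n = 1.20

Section modulus S = bh²/6 = 80.4×216²/6 = 625200 mm³.
σ = M/S = 9.0500×10^7/625200 = 144.8 MPa.
n = 174/144.8 = 1.202.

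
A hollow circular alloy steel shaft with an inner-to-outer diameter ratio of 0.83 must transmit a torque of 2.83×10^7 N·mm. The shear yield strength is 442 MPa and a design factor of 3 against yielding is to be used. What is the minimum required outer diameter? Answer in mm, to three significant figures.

d_o = 123 mm

τ_allow = 442/3 = 147.3 MPa.
For a hollow shaft τ = 16T/[πd_o³(1−k⁴)] with k = 0.83, so 1−k⁴ = 0.5254.
d_o³ = 16T/[π τ_allow (1−k⁴)] = 16×2.8300×10^7/(π×147.3×0.5254) = 1.862×10^6 mm³.
d_o = 123.0 mm.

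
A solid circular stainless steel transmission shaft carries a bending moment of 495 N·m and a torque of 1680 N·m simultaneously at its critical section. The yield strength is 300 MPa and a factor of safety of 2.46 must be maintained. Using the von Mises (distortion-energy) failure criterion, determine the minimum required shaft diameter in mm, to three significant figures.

σ_allow = σ_y/n = 300/2.46 = 122.0 MPa.
For a solid shaft σ_b = 32M/(πd³) and τ = 16T/(πd³), so the von Mises stress is σ' = (16/πd³)·√(4M²+3T²).
√(4M²+3T²) = √(4×(495000)² + 3×(1.680×10^6)²) = 3.074×10^6 N·mm.
d³ = 16×3.074×10^6/(π×122.0) = 128400 mm³.
d = 50.44 mm.

d = 50.4 mm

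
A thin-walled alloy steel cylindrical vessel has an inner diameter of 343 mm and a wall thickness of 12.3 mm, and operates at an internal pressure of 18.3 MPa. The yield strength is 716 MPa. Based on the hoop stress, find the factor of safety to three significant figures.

σ_h = pD/(2t) = 18.3×343/(2×12.3) = 255.2 MPa.
n = 716/255.2 = 2.806.

n = 2.81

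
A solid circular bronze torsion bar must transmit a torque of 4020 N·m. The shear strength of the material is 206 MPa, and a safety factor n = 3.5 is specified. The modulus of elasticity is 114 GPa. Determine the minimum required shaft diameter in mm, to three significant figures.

d = 70.3 mm

Allowable shear stress τ_allow = 206/3.5 = 58.86 MPa.
For a solid shaft τ = 16T/(πd³), so d³ = 16T/(π τ_allow) = 16×4020000/(π×58.86) = 347900 mm³.
d = (347900)^(1/3) = 70.33 mm.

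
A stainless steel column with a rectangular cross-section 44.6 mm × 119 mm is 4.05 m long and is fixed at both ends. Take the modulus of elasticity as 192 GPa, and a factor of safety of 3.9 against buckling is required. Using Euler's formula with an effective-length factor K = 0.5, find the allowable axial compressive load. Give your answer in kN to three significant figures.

Buckling occurs about the weak axis: I_min = h·b³/12 = 119×44.6³/12 = 879800 mm⁴ (b = 44.6 mm is the smaller dimension).
Effective length L_e = KL = 0.5×4.05 m = 2025 mm.
Euler critical load P_cr = π²EI/L_e² = π²×192000×879800/2025² = 406600 N.
P_allow = P_cr/n = 406600/3.9 = 104200 N.

P_allow = 104 kN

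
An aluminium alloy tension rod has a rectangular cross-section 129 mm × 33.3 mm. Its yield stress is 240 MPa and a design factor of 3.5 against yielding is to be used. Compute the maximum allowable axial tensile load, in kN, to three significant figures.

σ_allow = 240/3.5 = 68.57 MPa.
A = 129×33.3 = 4296 mm².
F_allow = σ_allow × A = 68.57×4296 = 294600 N.

F_allow = 295 kN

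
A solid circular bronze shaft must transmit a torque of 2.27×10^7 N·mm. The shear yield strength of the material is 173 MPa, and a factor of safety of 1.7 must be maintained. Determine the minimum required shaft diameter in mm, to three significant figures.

Allowable shear stress τ_allow = 173/1.7 = 101.8 MPa.
For a solid shaft τ = 16T/(πd³), so d³ = 16T/(π τ_allow) = 16×2.2700×10^7/(π×101.8) = 1.136×10^6 mm³.
d = (1.136×10^6)^(1/3) = 104.3 mm.

d = 104 mm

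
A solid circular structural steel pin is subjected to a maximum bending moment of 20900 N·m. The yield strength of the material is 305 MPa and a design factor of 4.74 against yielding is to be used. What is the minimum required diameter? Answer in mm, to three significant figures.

σ_allow = 305/4.74 = 64.35 MPa.
For a solid circular section σ = 32M/(πd³), so d³ = 32M/(π σ_allow) = 32×2.0900×10^7/(π×64.35) = 3.308×10^6 mm³.
d = 149.0 mm.

d = 149 mm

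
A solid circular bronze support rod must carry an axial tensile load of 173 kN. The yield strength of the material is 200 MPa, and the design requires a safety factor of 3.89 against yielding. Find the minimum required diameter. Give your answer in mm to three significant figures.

Allowable stress σ_allow = 200/3.89 = 51.41 MPa.
Required area A = F/σ_allow = 173000/51.41 = 3365 mm².
A = πd²/4 → d = √(4A/π) = 65.45 mm.

d = 65.5 mm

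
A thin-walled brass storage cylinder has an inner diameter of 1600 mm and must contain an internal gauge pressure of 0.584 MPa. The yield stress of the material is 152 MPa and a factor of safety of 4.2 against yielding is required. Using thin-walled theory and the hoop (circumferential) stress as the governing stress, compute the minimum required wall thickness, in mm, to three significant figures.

σ_allow = 152/4.2 = 36.19 MPa.
Hoop stress σ_h = pD/(2t), so t = pD/(2σ_allow) = 0.584×1600/(2×36.19) = 12.91 mm.

t = 12.9 mm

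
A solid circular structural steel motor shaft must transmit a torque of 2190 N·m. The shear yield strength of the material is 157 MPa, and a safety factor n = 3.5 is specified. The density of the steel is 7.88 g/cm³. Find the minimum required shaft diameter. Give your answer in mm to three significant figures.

d = 62.9 mm

Allowable shear stress τ_allow = 157/3.5 = 44.86 MPa.
For a solid shaft τ = 16T/(πd³), so d³ = 16T/(π τ_allow) = 16×2190000/(π×44.86) = 248600 mm³.
d = (248600)^(1/3) = 62.88 mm.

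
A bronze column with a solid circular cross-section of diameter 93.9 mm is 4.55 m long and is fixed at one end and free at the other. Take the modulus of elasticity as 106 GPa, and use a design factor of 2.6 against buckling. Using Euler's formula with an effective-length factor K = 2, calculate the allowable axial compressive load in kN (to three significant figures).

P_allow = 18.5 kN

I = πd⁴/64 = π×93.9⁴/64 = 3.816×10^6 mm⁴.
Effective length L_e = KL = 2×4.55 m = 9100 mm.
Euler critical load P_cr = π²EI/L_e² = π²×106000×3.816×10^6/9100² = 48210 N.
P_allow = P_cr/n = 48210/2.6 = 18540 N.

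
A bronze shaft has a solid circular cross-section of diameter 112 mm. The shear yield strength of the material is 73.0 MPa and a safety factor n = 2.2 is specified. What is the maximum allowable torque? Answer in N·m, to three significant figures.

T_allow = 9150 N·m

τ_allow = 73.0/2.2 = 33.18 MPa.
For a solid shaft T_allow = τ_allow·πd³/16; πd³/16 = π×112³/16 = 275900 mm³.
T_allow = 33.18×275900 = 9.153×10^6 N·mm = 9153 N·m.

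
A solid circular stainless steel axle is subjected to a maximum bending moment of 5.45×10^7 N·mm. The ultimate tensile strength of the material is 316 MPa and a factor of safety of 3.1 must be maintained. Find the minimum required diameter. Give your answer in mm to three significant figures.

d = 176 mm

σ_allow = 316/3.1 = 101.9 MPa.
For a solid circular section σ = 32M/(πd³), so d³ = 32M/(π σ_allow) = 32×5.4500×10^7/(π×101.9) = 5.446×10^6 mm³.
d = 175.9 mm.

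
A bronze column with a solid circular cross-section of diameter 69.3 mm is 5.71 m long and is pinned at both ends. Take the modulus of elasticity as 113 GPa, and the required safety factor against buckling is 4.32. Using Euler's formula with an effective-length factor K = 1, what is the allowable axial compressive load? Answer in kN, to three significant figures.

I = πd⁴/64 = π×69.3⁴/64 = 1.132×10^6 mm⁴.
Effective length L_e = KL = 1×5.71 m = 5710 mm.
Euler critical load P_cr = π²EI/L_e² = π²×113000×1.132×10^6/5710² = 38730 N.
P_allow = P_cr/n = 38730/4.32 = 8964 N.

P_allow = 8.96 kN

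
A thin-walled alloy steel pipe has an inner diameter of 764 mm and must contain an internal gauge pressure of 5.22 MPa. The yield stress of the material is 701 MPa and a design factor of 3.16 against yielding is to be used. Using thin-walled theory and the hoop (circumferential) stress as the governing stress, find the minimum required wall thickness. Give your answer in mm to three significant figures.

σ_allow = 701/3.16 = 221.8 MPa.
Hoop stress σ_h = pD/(2t), so t = pD/(2σ_allow) = 5.22×764/(2×221.8) = 8.989 mm.

t = 8.99 mm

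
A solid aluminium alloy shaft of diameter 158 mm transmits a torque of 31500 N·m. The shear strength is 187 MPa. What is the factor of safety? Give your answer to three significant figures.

τ = 16T/(πd³) = 16×3.1500×10^7/(π×158³) = 40.67 MPa.
n = τ_limit/τ = 187/40.67 = 4.598.

n = 4.60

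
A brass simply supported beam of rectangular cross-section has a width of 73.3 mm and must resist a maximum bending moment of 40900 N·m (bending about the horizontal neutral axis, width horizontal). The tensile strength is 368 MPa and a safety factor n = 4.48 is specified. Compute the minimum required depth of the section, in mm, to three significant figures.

σ_allow = 368/4.48 = 82.14 MPa.
For a rectangular section σ = 6M/(bh²), so h² = 6M/(b σ_allow) = 6×4.0900×10^7/(73.3×82.14) = 40760 mm².
h = 201.9 mm.

h = 202 mm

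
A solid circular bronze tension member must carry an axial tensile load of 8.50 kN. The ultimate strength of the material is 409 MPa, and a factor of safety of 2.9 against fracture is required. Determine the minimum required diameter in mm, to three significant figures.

d = 8.76 mm

Allowable stress σ_allow = 409/2.9 = 141.0 MPa.
Required area A = F/σ_allow = 8500.0/141.0 = 60.27 mm².
A = πd²/4 → d = √(4A/π) = 8.760 mm.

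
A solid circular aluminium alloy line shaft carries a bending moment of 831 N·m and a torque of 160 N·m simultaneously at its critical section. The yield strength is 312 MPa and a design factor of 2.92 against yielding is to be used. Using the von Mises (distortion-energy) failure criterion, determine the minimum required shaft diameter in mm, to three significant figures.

d = 43.1 mm

σ_allow = σ_y/n = 312/2.92 = 106.8 MPa.
For a solid shaft σ_b = 32M/(πd³) and τ = 16T/(πd³), so the von Mises stress is σ' = (16/πd³)·√(4M²+3T²).
√(4M²+3T²) = √(4×(831000)² + 3×(160000)²) = 1.685×10^6 N·mm.
d³ = 16×1.685×10^6/(π×106.8) = 80310 mm³.
d = 43.14 mm.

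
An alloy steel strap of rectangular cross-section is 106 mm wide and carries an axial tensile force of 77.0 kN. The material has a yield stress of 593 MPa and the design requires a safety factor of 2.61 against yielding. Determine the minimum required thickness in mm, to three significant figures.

σ_allow = 593/2.61 = 227.2 MPa.
Required area A = F/σ_allow = 77000/227.2 = 338.9 mm².
t = A/w = 338.9/106 = 3.197 mm.

t = 3.20 mm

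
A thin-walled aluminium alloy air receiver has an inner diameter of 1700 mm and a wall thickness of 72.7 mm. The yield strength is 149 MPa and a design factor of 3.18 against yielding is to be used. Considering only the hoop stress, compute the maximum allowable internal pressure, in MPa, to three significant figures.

σ_allow = 149/3.18 = 46.86 MPa.
σ_h = pD/(2t) → p_allow = 2σ_allow t/D = 2×46.86×72.7/1700 = 4.008 MPa.

p_allow = 4.01 MPa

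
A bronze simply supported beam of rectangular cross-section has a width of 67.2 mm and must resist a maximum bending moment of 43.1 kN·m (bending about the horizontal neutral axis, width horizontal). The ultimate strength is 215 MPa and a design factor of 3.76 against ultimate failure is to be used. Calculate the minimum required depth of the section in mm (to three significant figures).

h = 259 mm

σ_allow = 215/3.76 = 57.18 MPa.
For a rectangular section σ = 6M/(bh²), so h² = 6M/(b σ_allow) = 6×4.3100×10^7/(67.2×57.18) = 67300 mm².
h = 259.4 mm.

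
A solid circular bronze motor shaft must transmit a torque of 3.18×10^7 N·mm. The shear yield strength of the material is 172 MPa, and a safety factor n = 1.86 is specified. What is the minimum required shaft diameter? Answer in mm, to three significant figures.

d = 121 mm

Allowable shear stress τ_allow = 172/1.86 = 92.47 MPa.
For a solid shaft τ = 16T/(πd³), so d³ = 16T/(π τ_allow) = 16×3.1800×10^7/(π×92.47) = 1.751×10^6 mm³.
d = (1.751×10^6)^(1/3) = 120.5 mm.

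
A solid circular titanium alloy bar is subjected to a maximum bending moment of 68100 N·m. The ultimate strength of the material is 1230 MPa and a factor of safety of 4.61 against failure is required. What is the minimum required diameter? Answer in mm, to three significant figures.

σ_allow = 1230/4.61 = 266.8 MPa.
For a solid circular section σ = 32M/(πd³), so d³ = 32M/(π σ_allow) = 32×6.8100×10^7/(π×266.8) = 2.600×10^6 mm³.
d = 137.5 mm.

d = 138 mm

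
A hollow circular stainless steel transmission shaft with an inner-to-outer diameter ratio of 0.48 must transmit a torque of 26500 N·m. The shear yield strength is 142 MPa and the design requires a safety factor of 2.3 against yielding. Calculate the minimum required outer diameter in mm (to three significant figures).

τ_allow = 142/2.3 = 61.74 MPa.
For a hollow shaft τ = 16T/[πd_o³(1−k⁴)] with k = 0.48, so 1−k⁴ = 0.9469.
d_o³ = 16T/[π τ_allow (1−k⁴)] = 16×2.6500×10^7/(π×61.74×0.9469) = 2.309×10^6 mm³.
d_o = 132.2 mm.

d_o = 132 mm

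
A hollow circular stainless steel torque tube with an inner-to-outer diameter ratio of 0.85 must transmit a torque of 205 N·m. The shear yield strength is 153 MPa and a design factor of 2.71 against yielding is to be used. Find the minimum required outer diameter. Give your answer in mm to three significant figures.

τ_allow = 153/2.71 = 56.46 MPa.
For a hollow shaft τ = 16T/[πd_o³(1−k⁴)] with k = 0.85, so 1−k⁴ = 0.4780.
d_o³ = 16T/[π τ_allow (1−k⁴)] = 16×205000/(π×56.46×0.4780) = 38690 mm³.
d_o = 33.82 mm.

d_o = 33.8 mm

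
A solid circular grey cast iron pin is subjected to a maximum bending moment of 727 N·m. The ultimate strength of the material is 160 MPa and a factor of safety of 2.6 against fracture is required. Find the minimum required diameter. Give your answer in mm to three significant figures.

σ_allow = 160/2.6 = 61.54 MPa.
For a solid circular section σ = 32M/(πd³), so d³ = 32M/(π σ_allow) = 32×727000/(π×61.54) = 120300 mm³.
d = 49.37 mm.

d = 49.4 mm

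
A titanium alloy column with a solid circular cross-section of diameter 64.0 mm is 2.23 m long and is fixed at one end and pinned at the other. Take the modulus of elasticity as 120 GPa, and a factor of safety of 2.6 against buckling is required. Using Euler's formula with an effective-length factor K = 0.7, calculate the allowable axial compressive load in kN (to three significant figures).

P_allow = 154 kN

I = πd⁴/64 = π×64.0⁴/64 = 823500 mm⁴.
Effective length L_e = KL = 0.7×2.23 m = 1561 mm.
Euler critical load P_cr = π²EI/L_e² = π²×120000×823500/1561² = 400300 N.
P_allow = P_cr/n = 400300/2.6 = 154000 N.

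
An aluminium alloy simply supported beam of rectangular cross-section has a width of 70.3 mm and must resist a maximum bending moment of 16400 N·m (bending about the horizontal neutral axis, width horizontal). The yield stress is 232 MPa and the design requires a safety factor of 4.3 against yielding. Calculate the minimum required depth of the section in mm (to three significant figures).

h = 161 mm

σ_allow = 232/4.3 = 53.95 MPa.
For a rectangular section σ = 6M/(bh²), so h² = 6M/(b σ_allow) = 6×1.6400×10^7/(70.3×53.95) = 25940 mm².
h = 161.1 mm.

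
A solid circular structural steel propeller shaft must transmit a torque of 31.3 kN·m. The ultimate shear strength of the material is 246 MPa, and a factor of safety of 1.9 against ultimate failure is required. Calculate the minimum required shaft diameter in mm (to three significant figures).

d = 107 mm

Allowable shear stress τ_allow = 246/1.9 = 129.5 MPa.
For a solid shaft τ = 16T/(πd³), so d³ = 16T/(π τ_allow) = 16×3.1300×10^7/(π×129.5) = 1.231×10^6 mm³.
d = (1.231×10^6)^(1/3) = 107.2 mm.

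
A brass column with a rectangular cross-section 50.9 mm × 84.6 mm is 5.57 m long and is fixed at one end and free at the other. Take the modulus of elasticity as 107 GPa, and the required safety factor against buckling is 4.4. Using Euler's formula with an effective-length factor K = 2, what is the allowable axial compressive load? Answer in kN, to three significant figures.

Buckling occurs about the weak axis: I_min = h·b³/12 = 84.6×50.9³/12 = 929700 mm⁴ (b = 50.9 mm is the smaller dimension).
Effective length L_e = KL = 2×5.57 m = 11140 mm.
Euler critical load P_cr = π²EI/L_e² = π²×107000×929700/11140² = 7911 N.
P_allow = P_cr/n = 7911/4.4 = 1798 N.

P_allow = 1.80 kN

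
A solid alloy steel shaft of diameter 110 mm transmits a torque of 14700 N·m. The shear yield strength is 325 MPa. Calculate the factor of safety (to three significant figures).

τ = 16T/(πd³) = 16×1.4700×10^7/(π×110³) = 56.25 MPa.
n = τ_limit/τ = 325/56.25 = 5.778.

n = 5.78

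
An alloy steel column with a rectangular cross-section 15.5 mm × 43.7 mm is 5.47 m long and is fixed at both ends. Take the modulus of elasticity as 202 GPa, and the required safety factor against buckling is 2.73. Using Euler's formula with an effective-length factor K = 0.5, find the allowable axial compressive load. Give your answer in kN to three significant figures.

Buckling occurs about the weak axis: I_min = h·b³/12 = 43.7×15.5³/12 = 13560 mm⁴ (b = 15.5 mm is the smaller dimension).
Effective length L_e = KL = 0.5×5.47 m = 2735 mm.
Euler critical load P_cr = π²EI/L_e² = π²×202000×13560/2735² = 3614 N.
P_allow = P_cr/n = 3614/2.73 = 1324 N.

P_allow = 1.32 kN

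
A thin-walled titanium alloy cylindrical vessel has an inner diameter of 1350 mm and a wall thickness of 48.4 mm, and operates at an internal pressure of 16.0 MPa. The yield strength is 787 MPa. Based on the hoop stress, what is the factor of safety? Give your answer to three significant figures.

n = 3.53

σ_h = pD/(2t) = 16.0×1350/(2×48.4) = 223.1 MPa.
n = 787/223.1 = 3.527.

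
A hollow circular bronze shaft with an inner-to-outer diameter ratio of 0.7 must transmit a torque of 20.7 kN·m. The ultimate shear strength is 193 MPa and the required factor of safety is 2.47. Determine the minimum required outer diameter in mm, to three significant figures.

τ_allow = 193/2.47 = 78.14 MPa.
For a hollow shaft τ = 16T/[πd_o³(1−k⁴)] with k = 0.7, so 1−k⁴ = 0.7599.
d_o³ = 16T/[π τ_allow (1−k⁴)] = 16×2.0700×10^7/(π×78.14×0.7599) = 1.776×10^6 mm³.
d_o = 121.1 mm.

d_o = 121 mm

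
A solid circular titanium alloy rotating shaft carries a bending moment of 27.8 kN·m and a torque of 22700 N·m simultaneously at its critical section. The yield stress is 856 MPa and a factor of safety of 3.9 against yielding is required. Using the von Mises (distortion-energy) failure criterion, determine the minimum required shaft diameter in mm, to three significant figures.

d = 116 mm

σ_allow = σ_y/n = 856/3.9 = 219.5 MPa.
For a solid shaft σ_b = 32M/(πd³) and τ = 16T/(πd³), so the von Mises stress is σ' = (16/πd³)·√(4M²+3T²).
√(4M²+3T²) = √(4×(2.780×10^7)² + 3×(2.270×10^7)²) = 6.810×10^7 N·mm.
d³ = 16×6.810×10^7/(π×219.5) = 1.580×10^6 mm³.
d = 116.5 mm.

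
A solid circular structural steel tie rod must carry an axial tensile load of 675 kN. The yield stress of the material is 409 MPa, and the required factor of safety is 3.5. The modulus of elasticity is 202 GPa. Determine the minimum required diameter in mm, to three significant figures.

Allowable stress σ_allow = 409/3.5 = 116.9 MPa.
Required area A = F/σ_allow = 675000/116.9 = 5776 mm².
A = πd²/4 → d = √(4A/π) = 85.76 mm.

d = 85.8 mm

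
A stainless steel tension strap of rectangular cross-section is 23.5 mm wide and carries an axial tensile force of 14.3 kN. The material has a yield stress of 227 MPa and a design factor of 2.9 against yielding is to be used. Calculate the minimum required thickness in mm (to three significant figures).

σ_allow = 227/2.9 = 78.28 MPa.
Required area A = F/σ_allow = 14300/78.28 = 182.7 mm².
t = A/w = 182.7/23.5 = 7.774 mm.

t = 7.77 mm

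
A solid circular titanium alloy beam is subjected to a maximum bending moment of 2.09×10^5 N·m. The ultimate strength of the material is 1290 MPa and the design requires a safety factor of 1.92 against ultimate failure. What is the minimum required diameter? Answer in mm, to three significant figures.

d = 147 mm

σ_allow = 1290/1.92 = 671.9 MPa.
For a solid circular section σ = 32M/(πd³), so d³ = 32M/(π σ_allow) = 32×2.0900×10^8/(π×671.9) = 3.169×10^6 mm³.
d = 146.9 mm.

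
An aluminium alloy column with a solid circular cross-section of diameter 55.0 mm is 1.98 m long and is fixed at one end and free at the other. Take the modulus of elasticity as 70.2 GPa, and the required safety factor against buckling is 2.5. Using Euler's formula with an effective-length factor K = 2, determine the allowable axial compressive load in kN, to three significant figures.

P_allow = 7.94 kN

I = πd⁴/64 = π×55.0⁴/64 = 449200 mm⁴.
Effective length L_e = KL = 2×1.98 m = 3960 mm.
Euler critical load P_cr = π²EI/L_e² = π²×70200×449200/3960² = 19850 N.
P_allow = P_cr/n = 19850/2.5 = 7938 N.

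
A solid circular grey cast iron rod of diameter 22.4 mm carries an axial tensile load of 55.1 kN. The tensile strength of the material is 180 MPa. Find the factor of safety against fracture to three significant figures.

A = πd²/4 = 394.1 mm².
σ = F/A = 55100/394.1 = 139.8 MPa.
n = 180/139.8 = 1.287.

n = 1.29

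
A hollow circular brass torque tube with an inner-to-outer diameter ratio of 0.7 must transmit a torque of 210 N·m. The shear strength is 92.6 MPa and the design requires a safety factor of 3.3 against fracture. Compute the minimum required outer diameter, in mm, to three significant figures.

d_o = 36.9 mm

τ_allow = 92.6/3.3 = 28.06 MPa.
For a hollow shaft τ = 16T/[πd_o³(1−k⁴)] with k = 0.7, so 1−k⁴ = 0.7599.
d_o³ = 16T/[π τ_allow (1−k⁴)] = 16×210000/(π×28.06×0.7599) = 50160 mm³.
d_o = 36.88 mm.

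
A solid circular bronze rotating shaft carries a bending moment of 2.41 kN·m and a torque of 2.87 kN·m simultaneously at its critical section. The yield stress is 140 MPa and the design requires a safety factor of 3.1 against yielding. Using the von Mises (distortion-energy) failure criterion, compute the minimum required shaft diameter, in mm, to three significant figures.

d = 92.1 mm

σ_allow = σ_y/n = 140/3.1 = 45.16 MPa.
For a solid shaft σ_b = 32M/(πd³) and τ = 16T/(πd³), so the von Mises stress is σ' = (16/πd³)·√(4M²+3T²).
√(4M²+3T²) = √(4×(2.410×10^6)² + 3×(2.870×10^6)²) = 6.924×10^6 N·mm.
d³ = 16×6.924×10^6/(π×45.16) = 780800 mm³.
d = 92.09 mm.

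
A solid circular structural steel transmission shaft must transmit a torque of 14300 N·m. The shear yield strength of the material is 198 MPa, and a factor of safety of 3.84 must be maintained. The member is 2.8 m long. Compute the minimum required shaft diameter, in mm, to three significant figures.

d = 112 mm

Allowable shear stress τ_allow = 198/3.84 = 51.56 MPa.
For a solid shaft τ = 16T/(πd³), so d³ = 16T/(π τ_allow) = 16×1.4300×10^7/(π×51.56) = 1.412×10^6 mm³.
d = (1.412×10^6)^(1/3) = 112.2 mm.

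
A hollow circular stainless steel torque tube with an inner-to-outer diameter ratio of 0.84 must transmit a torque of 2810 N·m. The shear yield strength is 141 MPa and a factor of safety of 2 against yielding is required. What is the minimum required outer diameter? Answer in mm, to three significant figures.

d_o = 73.9 mm

τ_allow = 141/2 = 70.50 MPa.
For a hollow shaft τ = 16T/[πd_o³(1−k⁴)] with k = 0.84, so 1−k⁴ = 0.5021.
d_o³ = 16T/[π τ_allow (1−k⁴)] = 16×2810000/(π×70.50×0.5021) = 404300 mm³.
d_o = 73.94 mm.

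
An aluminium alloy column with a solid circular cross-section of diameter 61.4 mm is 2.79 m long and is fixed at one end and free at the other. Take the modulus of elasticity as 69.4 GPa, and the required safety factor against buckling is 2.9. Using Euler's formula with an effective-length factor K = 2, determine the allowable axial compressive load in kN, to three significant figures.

I = πd⁴/64 = π×61.4⁴/64 = 697700 mm⁴.
Effective length L_e = KL = 2×2.79 m = 5580 mm.
Euler critical load P_cr = π²EI/L_e² = π²×69400×697700/5580² = 15350 N.
P_allow = P_cr/n = 15350/2.9 = 5292 N.

P_allow = 5.29 kN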